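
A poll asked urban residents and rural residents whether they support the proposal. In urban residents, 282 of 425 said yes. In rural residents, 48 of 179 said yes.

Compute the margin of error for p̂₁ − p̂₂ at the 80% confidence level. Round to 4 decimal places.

0.0516

First, p̂₁ = 282/425 = 0.6635; p̂₂ = 48/179 = 0.2682.
The two standard errors are √(0.6635×0.3365/425) = 0.02292 and √(0.2682×0.7318/179) = 0.03311.
Because the samples are independent, SE_diff = √(0.02292² + 0.03311²) = 0.04027.
Using z* = 1.282 for 80%, ME = 1.282 × 0.04027 = 0.05163.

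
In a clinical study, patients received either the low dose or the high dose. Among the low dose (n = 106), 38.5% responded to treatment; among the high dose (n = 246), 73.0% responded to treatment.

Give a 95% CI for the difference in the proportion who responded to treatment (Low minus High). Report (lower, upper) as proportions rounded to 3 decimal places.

(-0.453, -0.237)

SE₁ = √(p̂₁(1−p̂₁)/n₁) = √(0.3850·0.6150/106) = 0.04726; SE₂ = √(0.7300·0.2700/246) = 0.02831.
Independent samples: SE of the difference = √(SE₁² + SE₂²) = √(0.0022335076 + 0.0008014561) = 0.05509.
z* for 95% confidence is 1.960, so the margin of error is 1.960 × 0.05509 = 0.10798.
Point estimate p̂₁ − p̂₂ = 0.3850 − 0.7300 = -0.3450.
-0.3450 ± 0.10798 → (-0.453, -0.237).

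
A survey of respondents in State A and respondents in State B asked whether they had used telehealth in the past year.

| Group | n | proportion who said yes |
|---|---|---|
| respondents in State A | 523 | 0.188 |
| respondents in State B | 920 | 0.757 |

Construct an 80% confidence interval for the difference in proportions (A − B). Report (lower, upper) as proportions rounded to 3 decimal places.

(-0.597, -0.541)

The two standard errors are √(0.1880×0.8120/523) = 0.01708 and √(0.7570×0.2430/920) = 0.01414.
Because the samples are independent, SE_diff = √(0.01708² + 0.01414²) = 0.02217.
Using z* = 1.282 for 80%, ME = 1.282 × 0.02217 = 0.02842.
p̂₁ − p̂₂ = -0.5690; interval -0.5690 ± 0.02842 gives (-0.597, -0.541).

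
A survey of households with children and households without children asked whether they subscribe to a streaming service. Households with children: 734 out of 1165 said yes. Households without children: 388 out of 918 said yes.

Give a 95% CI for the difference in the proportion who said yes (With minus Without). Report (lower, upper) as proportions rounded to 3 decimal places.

Sample proportions: 734/1165 = 0.6300, 388/918 = 0.4227.
Each SE is √(p̂(1−p̂)/n): √(0.6300·0.3700/1165) = 0.01415 and √(0.4227·0.5773/918) = 0.01630.
SE(p̂₁ − p̂₂) = √(SE₁² + SE₂²) = √(0.0002002225 + 0.00026569) = 0.02159, since the two samples are independent.
At 95% confidence z* = 1.960; margin = 1.960 × 0.02159 = 0.04232.
The difference is 0.6300 − 0.4227 = 0.2073, so the interval is 0.2073 ± 0.04232 = (0.165, 0.250).

(0.165, 0.250)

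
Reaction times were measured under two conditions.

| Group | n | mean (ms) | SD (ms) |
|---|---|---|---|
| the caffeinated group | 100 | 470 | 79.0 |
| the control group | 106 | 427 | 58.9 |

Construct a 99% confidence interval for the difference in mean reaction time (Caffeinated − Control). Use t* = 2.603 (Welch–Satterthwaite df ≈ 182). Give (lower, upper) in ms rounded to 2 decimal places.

SE₁ = s₁/√n₁ = 79.0/√100 = 7.9000; SE₂ = 58.9/√106 = 5.7209.
Independent samples, unequal variances: SE_diff = √(SE₁² + SE₂²) = √(62.41 + 32.72869681) = 9.7539.
t* = 2.603, so margin of error = 2.603 × 9.7539 = 25.3894.
Difference in means = 470 − 427 = 43.0000.
43.0000 ± 25.3894 → (17.61, 68.39).

(17.61, 68.39)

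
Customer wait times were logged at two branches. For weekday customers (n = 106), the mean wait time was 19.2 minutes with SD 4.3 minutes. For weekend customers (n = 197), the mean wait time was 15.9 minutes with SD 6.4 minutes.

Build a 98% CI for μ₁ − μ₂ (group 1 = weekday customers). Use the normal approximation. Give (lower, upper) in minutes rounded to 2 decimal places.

Per-group SEs: s₁/√n₁ = 4.3/√106 = 0.4177, s₂/√n₂ = 6.4/√197 = 0.4560.
Unpooled SE of the difference: √(0.17447329 + 0.207936) = 0.6184.
Margin of error = z* · SE = 2.326 × 0.6184 = 1.4384.
x̄₁ − x̄₂ = 19.2 − 15.9 = 3.3000.
CI: 3.3000 ± 1.4384 = (1.86, 4.74).

(1.86, 4.74)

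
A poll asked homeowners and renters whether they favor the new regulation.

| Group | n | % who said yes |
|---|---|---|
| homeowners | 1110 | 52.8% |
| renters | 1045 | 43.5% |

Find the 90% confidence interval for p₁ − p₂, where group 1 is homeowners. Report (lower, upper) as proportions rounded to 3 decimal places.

(0.058, 0.128)

The two standard errors are √(0.5280×0.4720/1110) = 0.01498 and √(0.4350×0.5650/1045) = 0.01534.
Because the samples are independent, SE_diff = √(0.01498² + 0.01534²) = 0.02144.
Using z* = 1.645 for 90%, ME = 1.645 × 0.02144 = 0.03527.
p̂₁ − p̂₂ = 0.0930; interval 0.0930 ± 0.03527 gives (0.058, 0.128).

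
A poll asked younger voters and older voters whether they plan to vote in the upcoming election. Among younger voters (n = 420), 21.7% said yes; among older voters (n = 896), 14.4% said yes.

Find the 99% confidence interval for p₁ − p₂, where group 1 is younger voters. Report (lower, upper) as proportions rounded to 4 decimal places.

The two standard errors are √(0.2170×0.7830/420) = 0.02011 and √(0.1440×0.8560/896) = 0.01173.
Because the samples are independent, SE_diff = √(0.02011² + 0.01173²) = 0.02328.
Using z* = 2.576 for 99%, ME = 2.576 × 0.02328 = 0.05997.
p̂₁ − p̂₂ = 0.0730; interval 0.0730 ± 0.05997 gives (0.0130, 0.1330).

(0.0130, 0.1330)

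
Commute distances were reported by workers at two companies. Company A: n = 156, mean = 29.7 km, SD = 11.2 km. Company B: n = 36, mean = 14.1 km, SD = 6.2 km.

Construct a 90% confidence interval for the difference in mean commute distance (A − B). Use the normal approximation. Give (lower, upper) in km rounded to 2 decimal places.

(13.35, 17.85)

Per-group SEs: s₁/√n₁ = 11.2/√156 = 0.8967, s₂/√n₂ = 6.2/√36 = 1.0333.
Unpooled SE of the difference: √(0.80407089 + 1.06770889) = 1.3681.
Margin of error = z* · SE = 1.645 × 1.3681 = 2.2505.
x̄₁ − x̄₂ = 29.7 − 14.1 = 15.6000.
CI: 15.6000 ± 2.2505 = (13.35, 17.85).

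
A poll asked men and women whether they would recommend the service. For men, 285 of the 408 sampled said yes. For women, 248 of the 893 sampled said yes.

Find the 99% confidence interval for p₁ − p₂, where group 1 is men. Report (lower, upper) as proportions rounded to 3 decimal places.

Sample proportions: 285/408 = 0.6985, 248/893 = 0.2777.
Each SE is √(p̂(1−p̂)/n): √(0.6985·0.3015/408) = 0.02272 and √(0.2777·0.7223/893) = 0.01499.
SE(p̂₁ − p̂₂) = √(SE₁² + SE₂²) = √(0.0005161984 + 0.0002247001) = 0.02722, since the two samples are independent.
At 99% confidence z* = 2.576; margin = 2.576 × 0.02722 = 0.07012.
The difference is 0.6985 − 0.2777 = 0.4208, so the interval is 0.4208 ± 0.07012 = (0.351, 0.491).

(0.351, 0.491)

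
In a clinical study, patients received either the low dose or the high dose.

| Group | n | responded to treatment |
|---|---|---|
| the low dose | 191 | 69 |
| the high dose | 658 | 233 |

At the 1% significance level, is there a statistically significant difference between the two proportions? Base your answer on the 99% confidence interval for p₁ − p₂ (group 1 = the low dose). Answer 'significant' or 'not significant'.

not significant

p̂₁ = 69/191 = 0.3613 and p̂₂ = 233/658 = 0.3541.
SE₁ = √(p̂₁(1−p̂₁)/n₁) = √(0.3613·0.6387/191) = 0.03476; SE₂ = √(0.3541·0.6459/658) = 0.01864.
Independent samples: SE of the difference = √(SE₁² + SE₂²) = √(0.0012082576 + 0.0003474496) = 0.03944.
z* for 99% confidence is 2.576, so the margin of error is 2.576 × 0.03944 = 0.10160.
Point estimate p̂₁ − p̂₂ = 0.3613 − 0.3541 = 0.0072.
0.0072 ± 0.10160 → (-0.09440, 0.10880).
The interval (-0.09440, 0.10880) contains 0, so the difference is not significant.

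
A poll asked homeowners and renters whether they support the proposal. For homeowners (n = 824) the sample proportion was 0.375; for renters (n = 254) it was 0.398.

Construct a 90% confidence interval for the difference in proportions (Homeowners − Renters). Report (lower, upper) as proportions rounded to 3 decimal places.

SE₁ = √(p̂₁(1−p̂₁)/n₁) = √(0.3750·0.6250/824) = 0.01687; SE₂ = √(0.3980·0.6020/254) = 0.03071.
Independent samples: SE of the difference = √(SE₁² + SE₂²) = √(0.0002845969 + 0.0009431041) = 0.03504.
z* for 90% confidence is 1.645, so the margin of error is 1.645 × 0.03504 = 0.05764.
Point estimate p̂₁ − p̂₂ = 0.3750 − 0.3980 = -0.0230.
-0.0230 ± 0.05764 → (-0.081, 0.035).

(-0.081, 0.035)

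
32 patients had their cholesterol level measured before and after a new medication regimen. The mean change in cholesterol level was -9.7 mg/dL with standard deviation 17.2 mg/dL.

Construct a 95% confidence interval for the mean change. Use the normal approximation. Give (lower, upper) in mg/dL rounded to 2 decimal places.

(-15.66, -3.74)

This is a matched-pairs design, so SE = s_d/√n = 17.2/√32 = 3.0406.
Margin = 1.960 × 3.0406 = 5.9596; the interval is -9.7 ± 5.9596 = (-15.66, -3.74).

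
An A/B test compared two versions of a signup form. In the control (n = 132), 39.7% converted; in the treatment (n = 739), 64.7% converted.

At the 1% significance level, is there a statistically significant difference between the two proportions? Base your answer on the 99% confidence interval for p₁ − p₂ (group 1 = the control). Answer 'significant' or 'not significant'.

significant

The two standard errors are √(0.3970×0.6030/132) = 0.04259 and √(0.6470×0.3530/739) = 0.01758.
Because the samples are independent, SE_diff = √(0.04259² + 0.01758²) = 0.04608.
Using z* = 2.576 for 99%, ME = 2.576 × 0.04608 = 0.11870.
p̂₁ − p̂₂ = -0.2500; interval -0.2500 ± 0.11870 gives (-0.36870, -0.13130).
The interval (-0.36870, -0.13130) does not contain 0, so the difference is significant.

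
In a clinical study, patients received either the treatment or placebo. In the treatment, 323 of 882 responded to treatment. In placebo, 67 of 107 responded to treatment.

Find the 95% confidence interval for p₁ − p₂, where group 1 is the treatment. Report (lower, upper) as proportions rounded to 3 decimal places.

(-0.357, -0.163)

p̂₁ = 323/882 = 0.3662 and p̂₂ = 67/107 = 0.6262.
SE₁ = √(p̂₁(1−p̂₁)/n₁) = √(0.3662·0.6338/882) = 0.01622; SE₂ = √(0.6262·0.3738/107) = 0.04677.
Independent samples: SE of the difference = √(SE₁² + SE₂²) = √(0.0002630884 + 0.0021874329) = 0.04950.
z* for 95% confidence is 1.960, so the margin of error is 1.960 × 0.04950 = 0.09702.
Point estimate p̂₁ − p̂₂ = 0.3662 − 0.6262 = -0.2600.
-0.2600 ± 0.09702 → (-0.357, -0.163).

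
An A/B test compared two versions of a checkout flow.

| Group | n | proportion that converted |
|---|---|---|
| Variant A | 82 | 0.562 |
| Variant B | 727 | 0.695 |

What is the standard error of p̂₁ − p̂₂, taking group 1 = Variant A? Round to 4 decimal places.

Each SE is √(p̂(1−p̂)/n): √(0.5620·0.4380/82) = 0.05479 and √(0.6950·0.3050/727) = 0.01708.
SE(p̂₁ − p̂₂) = √(SE₁² + SE₂²) = √(0.0030019441 + 0.0002917264) = 0.05739, since the two samples are independent.

0.0574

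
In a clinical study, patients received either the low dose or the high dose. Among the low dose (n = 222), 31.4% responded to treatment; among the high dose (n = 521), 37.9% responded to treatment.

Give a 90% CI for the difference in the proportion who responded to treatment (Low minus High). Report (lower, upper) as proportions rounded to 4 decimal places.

(-0.1270, -0.0030)

The two standard errors are √(0.3140×0.6860/222) = 0.03115 and √(0.3790×0.6210/521) = 0.02125.
Because the samples are independent, SE_diff = √(0.03115² + 0.02125²) = 0.03771.
Using z* = 1.645 for 90%, ME = 1.645 × 0.03771 = 0.06203.
p̂₁ − p̂₂ = -0.0650; interval -0.0650 ± 0.06203 gives (-0.1270, -0.0030).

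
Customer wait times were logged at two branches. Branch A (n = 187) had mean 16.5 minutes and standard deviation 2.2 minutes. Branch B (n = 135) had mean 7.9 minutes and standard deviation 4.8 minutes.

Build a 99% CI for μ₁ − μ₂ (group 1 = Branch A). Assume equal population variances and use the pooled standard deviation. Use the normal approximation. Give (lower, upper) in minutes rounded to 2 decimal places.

(7.57, 9.63)

s_p = √[((n₁−1)s₁² + (n₂−1)s₂²)/(n₁+n₂−2)] = √[(186·2.2² + 134·4.8²)/320] = 3.5300.
SE = 3.5300·√(1/187 + 1/135) = 0.3987.
With z* = 2.576, margin = 2.576 × 0.3987 = 1.0271.
x̄₁ − x̄₂ = 16.5 − 7.9 = 8.6000; interval 8.6000 ± 1.0271 = (7.57, 9.63).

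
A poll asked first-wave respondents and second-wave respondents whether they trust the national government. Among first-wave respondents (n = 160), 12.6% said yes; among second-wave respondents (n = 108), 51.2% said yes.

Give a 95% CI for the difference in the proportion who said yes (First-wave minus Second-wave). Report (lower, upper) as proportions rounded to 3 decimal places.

Each SE is √(p̂(1−p̂)/n): √(0.1260·0.8740/160) = 0.02623 and √(0.5120·0.4880/108) = 0.04810.
SE(p̂₁ − p̂₂) = √(SE₁² + SE₂²) = √(0.0006880129 + 0.00231361) = 0.05479, since the two samples are independent.
At 95% confidence z* = 1.960; margin = 1.960 × 0.05479 = 0.10739.
The difference is 0.1260 − 0.5120 = -0.3860, so the interval is -0.3860 ± 0.10739 = (-0.493, -0.279).

(-0.493, -0.279)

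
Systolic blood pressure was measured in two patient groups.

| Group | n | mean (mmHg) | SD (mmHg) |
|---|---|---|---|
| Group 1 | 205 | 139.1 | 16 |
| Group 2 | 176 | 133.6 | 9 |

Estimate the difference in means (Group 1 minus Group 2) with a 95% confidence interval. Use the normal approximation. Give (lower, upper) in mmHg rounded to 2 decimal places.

Per-group SEs: s₁/√n₁ = 16/√205 = 1.1175, s₂/√n₂ = 9/√176 = 0.6784.
Unpooled SE of the difference: √(1.24880625 + 0.46022656) = 1.3073.
Margin of error = z* · SE = 1.960 × 1.3073 = 2.5623.
x̄₁ − x̄₂ = 139.1 − 133.6 = 5.5000.
CI: 5.5000 ± 2.5623 = (2.94, 8.06).

(2.94, 8.06)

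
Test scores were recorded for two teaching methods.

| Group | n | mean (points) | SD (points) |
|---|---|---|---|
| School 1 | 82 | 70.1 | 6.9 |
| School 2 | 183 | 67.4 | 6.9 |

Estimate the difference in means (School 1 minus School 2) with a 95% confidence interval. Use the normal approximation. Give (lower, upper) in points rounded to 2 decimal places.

Per-group SEs: s₁/√n₁ = 6.9/√82 = 0.7620, s₂/√n₂ = 6.9/√183 = 0.5101.
Unpooled SE of the difference: √(0.580644 + 0.26020201) = 0.9170.
Margin of error = z* · SE = 1.960 × 0.9170 = 1.7973.
x̄₁ − x̄₂ = 70.1 − 67.4 = 2.7000.
CI: 2.7000 ± 1.7973 = (0.90, 4.50).

(0.90, 4.50)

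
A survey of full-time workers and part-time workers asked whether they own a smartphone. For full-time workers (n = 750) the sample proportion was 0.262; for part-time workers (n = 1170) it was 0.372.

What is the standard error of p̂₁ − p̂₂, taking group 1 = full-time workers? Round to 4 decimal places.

The two standard errors are √(0.2620×0.7380/750) = 0.01606 and √(0.3720×0.6280/1170) = 0.01413.
Because the samples are independent, SE_diff = √(0.01606² + 0.01413²) = 0.02139.

0.0214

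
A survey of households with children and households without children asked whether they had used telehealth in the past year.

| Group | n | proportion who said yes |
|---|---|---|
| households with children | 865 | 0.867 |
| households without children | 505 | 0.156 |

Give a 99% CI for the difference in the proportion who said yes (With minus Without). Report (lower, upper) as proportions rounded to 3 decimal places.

SE₁ = √(p̂₁(1−p̂₁)/n₁) = √(0.8670·0.1330/865) = 0.01155; SE₂ = √(0.1560·0.8440/505) = 0.01615.
Independent samples: SE of the difference = √(SE₁² + SE₂²) = √(0.0001334025 + 0.0002608225) = 0.01986.
z* for 99% confidence is 2.576, so the margin of error is 2.576 × 0.01986 = 0.05116.
Point estimate p̂₁ − p̂₂ = 0.8670 − 0.1560 = 0.7110.
0.7110 ± 0.05116 → (0.660, 0.762).

(0.660, 0.762)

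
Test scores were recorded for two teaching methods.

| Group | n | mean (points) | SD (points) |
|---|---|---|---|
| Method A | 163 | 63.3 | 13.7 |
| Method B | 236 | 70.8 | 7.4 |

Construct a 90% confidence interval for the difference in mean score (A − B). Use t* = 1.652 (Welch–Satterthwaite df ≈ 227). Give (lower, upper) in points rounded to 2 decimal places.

Per-group SEs: s₁/√n₁ = 13.7/√163 = 1.0731, s₂/√n₂ = 7.4/√236 = 0.4817.
Unpooled SE of the difference: √(1.15154361 + 0.23203489) = 1.1763.
Margin of error = t* · SE = 1.652 × 1.1763 = 1.9432.
x̄₁ − x̄₂ = 63.3 − 70.8 = -7.5000.
CI: -7.5000 ± 1.9432 = (-9.44, -5.56).

(-9.44, -5.56)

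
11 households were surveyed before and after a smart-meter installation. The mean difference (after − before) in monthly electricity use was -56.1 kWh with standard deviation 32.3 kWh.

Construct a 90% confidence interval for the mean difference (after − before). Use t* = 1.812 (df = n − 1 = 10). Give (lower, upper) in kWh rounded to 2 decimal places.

This is a matched-pairs design, so SE = s_d/√n = 32.3/√11 = 9.7388.
Margin = 1.812 × 9.7388 = 17.6467; the interval is -56.1 ± 17.6467 = (-73.75, -38.45).

(-73.75, -38.45)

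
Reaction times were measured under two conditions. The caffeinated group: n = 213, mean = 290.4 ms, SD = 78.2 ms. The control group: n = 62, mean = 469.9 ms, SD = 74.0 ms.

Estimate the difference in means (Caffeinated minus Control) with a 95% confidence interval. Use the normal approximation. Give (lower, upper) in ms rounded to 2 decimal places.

Standard errors of each mean: 78.2/√213 = 5.3582 and 74.0/√62 = 9.3980.
SE(x̄₁ − x̄₂) = √(5.3582² + 9.3980²) = 10.8182 for independent samples with unequal variances.
With z* = 1.960, the margin is 1.960 × 10.8182 = 21.2037.
x̄₁ − x̄₂ = 290.4 − 469.9 = -179.5000; the interval is -179.5000 ± 21.2037 = (-200.70, -158.30).

(-200.70, -158.30)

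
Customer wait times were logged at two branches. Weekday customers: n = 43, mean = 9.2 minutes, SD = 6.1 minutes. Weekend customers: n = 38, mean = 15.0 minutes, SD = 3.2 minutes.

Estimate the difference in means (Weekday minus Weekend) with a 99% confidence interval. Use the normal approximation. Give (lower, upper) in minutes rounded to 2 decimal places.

SE₁ = s₁/√n₁ = 6.1/√43 = 0.9302; SE₂ = 3.2/√38 = 0.5191.
Independent samples, unequal variances: SE_diff = √(SE₁² + SE₂²) = √(0.86527204 + 0.26946481) = 1.0652.
z* = 2.576, so margin of error = 2.576 × 1.0652 = 2.7440.
Difference in means = 9.2 − 15.0 = -5.8000.
-5.8000 ± 2.7440 → (-8.54, -3.06).

(-8.54, -3.06)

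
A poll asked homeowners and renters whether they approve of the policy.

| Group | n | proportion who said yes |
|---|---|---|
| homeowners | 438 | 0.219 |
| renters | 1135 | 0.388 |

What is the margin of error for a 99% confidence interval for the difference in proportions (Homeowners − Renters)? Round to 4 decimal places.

0.0631

SE₁ = √(p̂₁(1−p̂₁)/n₁) = √(0.2190·0.7810/438) = 0.01976; SE₂ = √(0.3880·0.6120/1135) = 0.01446.
Independent samples: SE of the difference = √(SE₁² + SE₂²) = √(0.0003904576 + 0.0002090916) = 0.02449.
z* for 99% confidence is 2.576, so the margin of error is 2.576 × 0.02449 = 0.06309.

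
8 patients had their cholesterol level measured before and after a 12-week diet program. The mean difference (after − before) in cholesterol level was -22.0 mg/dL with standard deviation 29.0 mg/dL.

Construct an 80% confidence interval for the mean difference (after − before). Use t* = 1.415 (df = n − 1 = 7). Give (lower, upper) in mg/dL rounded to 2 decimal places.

Paired design: SE = s_d/√n = 29.0/√8 = 10.2530.
t* = 1.415; margin of error = 1.415 × 10.2530 = 14.5080.
-22.0 ± 14.5080 → (-36.51, -7.49).

(-36.51, -7.49)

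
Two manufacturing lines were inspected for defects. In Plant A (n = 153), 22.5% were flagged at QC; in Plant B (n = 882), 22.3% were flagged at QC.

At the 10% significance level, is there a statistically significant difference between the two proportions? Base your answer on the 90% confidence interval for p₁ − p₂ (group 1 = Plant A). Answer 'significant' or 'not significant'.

Each SE is √(p̂(1−p̂)/n): √(0.2250·0.7750/153) = 0.03376 and √(0.2230·0.7770/882) = 0.01402.
SE(p̂₁ − p̂₂) = √(SE₁² + SE₂²) = √(0.0011397376 + 0.0001965604) = 0.03656, since the two samples are independent.
At 90% confidence z* = 1.645; margin = 1.645 × 0.03656 = 0.06014.
The difference is 0.2250 − 0.2230 = 0.0020, so the interval is 0.0020 ± 0.06014 = (-0.05814, 0.06214).
The interval (-0.05814, 0.06214) contains 0, so the difference is not significant.

not significant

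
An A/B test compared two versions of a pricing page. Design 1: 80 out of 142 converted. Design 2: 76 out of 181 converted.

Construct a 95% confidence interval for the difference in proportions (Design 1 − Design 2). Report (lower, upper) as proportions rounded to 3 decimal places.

First, p̂₁ = 80/142 = 0.5634; p̂₂ = 76/181 = 0.4199.
The two standard errors are √(0.5634×0.4366/142) = 0.04162 and √(0.4199×0.5801/181) = 0.03668.
Because the samples are independent, SE_diff = √(0.04162² + 0.03668²) = 0.05548.
Using z* = 1.960 for 95%, ME = 1.960 × 0.05548 = 0.10874.
p̂₁ − p̂₂ = 0.1435; interval 0.1435 ± 0.10874 gives (0.035, 0.252).

(0.035, 0.252)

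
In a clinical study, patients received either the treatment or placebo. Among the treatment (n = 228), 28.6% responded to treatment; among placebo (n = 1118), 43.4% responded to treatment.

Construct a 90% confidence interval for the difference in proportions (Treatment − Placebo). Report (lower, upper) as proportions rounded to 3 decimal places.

(-0.203, -0.093)

SE₁ = √(p̂₁(1−p̂₁)/n₁) = √(0.2860·0.7140/228) = 0.02993; SE₂ = √(0.4340·0.5660/1118) = 0.01482.
Independent samples: SE of the difference = √(SE₁² + SE₂²) = √(0.0008958049 + 0.0002196324) = 0.03340.
z* for 90% confidence is 1.645, so the margin of error is 1.645 × 0.03340 = 0.05494.
Point estimate p̂₁ − p̂₂ = 0.2860 − 0.4340 = -0.1480.
-0.1480 ± 0.05494 → (-0.203, -0.093).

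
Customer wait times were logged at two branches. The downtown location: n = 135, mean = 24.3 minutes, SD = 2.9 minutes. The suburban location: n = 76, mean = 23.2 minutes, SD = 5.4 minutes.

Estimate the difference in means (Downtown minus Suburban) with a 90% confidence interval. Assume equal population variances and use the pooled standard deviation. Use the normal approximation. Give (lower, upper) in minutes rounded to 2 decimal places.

s_p = √[((n₁−1)s₁² + (n₂−1)s₂²)/(n₁+n₂−2)] = √[(134·2.9² + 75·5.4²)/209] = 3.9820.
SE = 3.9820·√(1/135 + 1/76) = 0.5710.
With z* = 1.645, margin = 1.645 × 0.5710 = 0.9393.
x̄₁ − x̄₂ = 24.3 − 23.2 = 1.1000; interval 1.1000 ± 0.9393 = (0.16, 2.04).

(0.16, 2.04)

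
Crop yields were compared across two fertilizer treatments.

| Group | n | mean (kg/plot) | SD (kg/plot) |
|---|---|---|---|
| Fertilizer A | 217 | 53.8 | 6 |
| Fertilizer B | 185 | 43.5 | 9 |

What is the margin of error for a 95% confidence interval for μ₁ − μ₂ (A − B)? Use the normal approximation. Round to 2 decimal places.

1.52

Per-group SEs: s₁/√n₁ = 6/√217 = 0.4073, s₂/√n₂ = 9/√185 = 0.6617.
Unpooled SE of the difference: √(0.16589329 + 0.43784689) = 0.7770.
Margin of error = z* · SE = 1.960 × 0.7770 = 1.5229.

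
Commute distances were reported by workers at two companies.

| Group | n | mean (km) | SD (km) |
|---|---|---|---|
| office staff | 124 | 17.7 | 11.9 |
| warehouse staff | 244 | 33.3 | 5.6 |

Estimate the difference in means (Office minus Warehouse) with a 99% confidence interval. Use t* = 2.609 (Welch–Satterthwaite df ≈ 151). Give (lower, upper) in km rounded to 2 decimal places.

Per-group SEs: s₁/√n₁ = 11.9/√124 = 1.0687, s₂/√n₂ = 5.6/√244 = 0.3585.
Unpooled SE of the difference: √(1.14211969 + 0.12852225) = 1.1272.
Margin of error = t* · SE = 2.609 × 1.1272 = 2.9409.
x̄₁ − x̄₂ = 17.7 − 33.3 = -15.6000.
CI: -15.6000 ± 2.9409 = (-18.54, -12.66).

(-18.54, -12.66)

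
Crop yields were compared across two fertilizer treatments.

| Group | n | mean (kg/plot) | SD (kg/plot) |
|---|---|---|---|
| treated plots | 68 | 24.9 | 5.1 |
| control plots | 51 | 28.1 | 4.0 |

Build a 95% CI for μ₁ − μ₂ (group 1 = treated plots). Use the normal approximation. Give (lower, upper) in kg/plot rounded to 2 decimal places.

(-4.84, -1.56)

Standard errors of each mean: 5.1/√68 = 0.6185 and 4.0/√51 = 0.5601.
SE(x̄₁ − x̄₂) = √(0.6185² + 0.5601²) = 0.8344 for independent samples with unequal variances.
With z* = 1.960, the margin is 1.960 × 0.8344 = 1.6354.
x̄₁ − x̄₂ = 24.9 − 28.1 = -3.2000; the interval is -3.2000 ± 1.6354 = (-4.84, -1.56).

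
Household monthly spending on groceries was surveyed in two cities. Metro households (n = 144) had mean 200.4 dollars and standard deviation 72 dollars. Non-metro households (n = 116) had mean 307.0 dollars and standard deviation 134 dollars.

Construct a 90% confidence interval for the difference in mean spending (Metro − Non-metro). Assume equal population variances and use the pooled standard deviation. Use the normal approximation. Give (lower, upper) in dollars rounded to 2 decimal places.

(-128.00, -85.20)

Pooled variance s_p² = [143·72² + 115·134²] / (144+116−2) = 10876.9457, so s_p = 104.2926.
SE_diff = s_p·√(1/n₁ + 1/n₂) = 104.2926·√(1/144 + 1/116) = 13.0116.
z* = 1.645; margin = 1.645 × 13.0116 = 21.4041.
Difference = 200.4 − 307.0 = -106.6000.
-106.6000 ± 21.4041 → (-128.00, -85.20).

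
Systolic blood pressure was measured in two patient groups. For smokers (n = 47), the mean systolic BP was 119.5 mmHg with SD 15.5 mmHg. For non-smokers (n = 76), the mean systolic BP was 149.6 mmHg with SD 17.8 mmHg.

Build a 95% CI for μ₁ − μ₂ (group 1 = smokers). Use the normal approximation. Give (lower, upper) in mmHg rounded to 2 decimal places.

Standard errors of each mean: 15.5/√47 = 2.2609 and 17.8/√76 = 2.0418.
SE(x̄₁ − x̄₂) = √(2.2609² + 2.0418²) = 3.0464 for independent samples with unequal variances.
With z* = 1.960, the margin is 1.960 × 3.0464 = 5.9709.
x̄₁ − x̄₂ = 119.5 − 149.6 = -30.1000; the interval is -30.1000 ± 5.9709 = (-36.07, -24.13).

(-36.07, -24.13)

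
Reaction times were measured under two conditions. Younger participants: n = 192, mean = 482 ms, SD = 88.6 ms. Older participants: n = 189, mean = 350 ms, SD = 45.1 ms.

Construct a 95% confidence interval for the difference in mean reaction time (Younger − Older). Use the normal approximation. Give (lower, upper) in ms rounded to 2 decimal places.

Standard errors of each mean: 88.6/√192 = 6.3942 and 45.1/√189 = 3.2805.
SE(x̄₁ − x̄₂) = √(6.3942² + 3.2805²) = 7.1866 for independent samples with unequal variances.
With z* = 1.960, the margin is 1.960 × 7.1866 = 14.0857.
x̄₁ − x̄₂ = 482 − 350 = 132.0000; the interval is 132.0000 ± 14.0857 = (117.91, 146.09).

(117.91, 146.09)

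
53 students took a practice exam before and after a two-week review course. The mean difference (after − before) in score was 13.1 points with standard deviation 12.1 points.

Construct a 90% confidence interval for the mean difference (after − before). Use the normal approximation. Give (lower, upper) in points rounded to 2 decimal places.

(10.37, 15.83)

This is a matched-pairs design, so SE = s_d/√n = 12.1/√53 = 1.6621.
Margin = 1.645 × 1.6621 = 2.7342; the interval is 13.1 ± 2.7342 = (10.37, 15.83).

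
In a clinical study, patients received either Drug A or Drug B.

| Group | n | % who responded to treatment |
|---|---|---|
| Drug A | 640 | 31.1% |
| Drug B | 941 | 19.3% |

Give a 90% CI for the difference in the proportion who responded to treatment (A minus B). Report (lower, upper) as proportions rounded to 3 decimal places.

The two standard errors are √(0.3110×0.6890/640) = 0.01830 and √(0.1930×0.8070/941) = 0.01287.
Because the samples are independent, SE_diff = √(0.01830² + 0.01287²) = 0.02237.
Using z* = 1.645 for 90%, ME = 1.645 × 0.02237 = 0.03680.
p̂₁ − p̂₂ = 0.1180; interval 0.1180 ± 0.03680 gives (0.081, 0.155).

(0.081, 0.155)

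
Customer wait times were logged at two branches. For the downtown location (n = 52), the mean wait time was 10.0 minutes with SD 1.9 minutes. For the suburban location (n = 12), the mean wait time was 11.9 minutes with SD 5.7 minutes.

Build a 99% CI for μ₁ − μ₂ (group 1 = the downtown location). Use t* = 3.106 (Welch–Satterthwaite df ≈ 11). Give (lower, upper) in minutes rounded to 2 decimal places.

Per-group SEs: s₁/√n₁ = 1.9/√52 = 0.2635, s₂/√n₂ = 5.7/√12 = 1.6454.
Unpooled SE of the difference: √(0.06943225 + 2.70734116) = 1.6664.
Margin of error = t* · SE = 3.106 × 1.6664 = 5.1758.
x̄₁ − x̄₂ = 10.0 − 11.9 = -1.9000.
CI: -1.9000 ± 5.1758 = (-7.08, 3.28).

(-7.08, 3.28)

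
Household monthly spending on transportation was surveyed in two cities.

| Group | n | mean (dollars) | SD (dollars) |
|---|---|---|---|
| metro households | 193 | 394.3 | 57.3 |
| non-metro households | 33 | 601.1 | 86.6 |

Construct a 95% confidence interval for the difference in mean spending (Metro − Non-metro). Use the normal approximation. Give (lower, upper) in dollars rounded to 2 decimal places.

(-237.43, -176.17)

SE₁ = s₁/√n₁ = 57.3/√193 = 4.1245; SE₂ = 86.6/√33 = 15.0751.
Independent samples, unequal variances: SE_diff = √(SE₁² + SE₂²) = √(17.01150025 + 227.25864001) = 15.6291.
z* = 1.960, so margin of error = 1.960 × 15.6291 = 30.6330.
Difference in means = 394.3 − 601.1 = -206.8000.
-206.8000 ± 30.6330 → (-237.43, -176.17).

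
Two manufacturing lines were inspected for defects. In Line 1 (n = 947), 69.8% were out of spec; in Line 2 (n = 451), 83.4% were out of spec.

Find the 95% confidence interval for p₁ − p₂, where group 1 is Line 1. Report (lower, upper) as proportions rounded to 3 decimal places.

(-0.181, -0.091)

SE₁ = √(p̂₁(1−p̂₁)/n₁) = √(0.6980·0.3020/947) = 0.01492; SE₂ = √(0.8340·0.1660/451) = 0.01752.
Independent samples: SE of the difference = √(SE₁² + SE₂²) = √(0.0002226064 + 0.0003069504) = 0.02301.
z* for 95% confidence is 1.960, so the margin of error is 1.960 × 0.02301 = 0.04510.
Point estimate p̂₁ − p̂₂ = 0.6980 − 0.8340 = -0.1360.
-0.1360 ± 0.04510 → (-0.181, -0.091).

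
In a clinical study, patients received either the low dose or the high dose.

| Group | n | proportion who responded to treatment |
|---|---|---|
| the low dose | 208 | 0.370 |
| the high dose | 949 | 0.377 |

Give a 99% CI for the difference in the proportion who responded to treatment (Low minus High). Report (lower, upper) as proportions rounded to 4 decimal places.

(-0.1023, 0.0883)

Each SE is √(p̂(1−p̂)/n): √(0.3700·0.6300/208) = 0.03348 and √(0.3770·0.6230/949) = 0.01573.
SE(p̂₁ − p̂₂) = √(SE₁² + SE₂²) = √(0.0011209104 + 0.0002474329) = 0.03699, since the two samples are independent.
At 99% confidence z* = 2.576; margin = 2.576 × 0.03699 = 0.09529.
The difference is 0.3700 − 0.3770 = -0.0070, so the interval is -0.0070 ± 0.09529 = (-0.1023, 0.0883).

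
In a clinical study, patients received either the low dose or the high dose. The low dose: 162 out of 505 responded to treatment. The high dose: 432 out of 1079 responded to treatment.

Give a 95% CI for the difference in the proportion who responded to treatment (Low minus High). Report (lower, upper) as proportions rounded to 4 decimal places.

(-0.1297, -0.0295)

p̂₁ = 162/505 = 0.3208 and p̂₂ = 432/1079 = 0.4004.
SE₁ = √(p̂₁(1−p̂₁)/n₁) = √(0.3208·0.6792/505) = 0.02077; SE₂ = √(0.4004·0.5996/1079) = 0.01492.
Independent samples: SE of the difference = √(SE₁² + SE₂²) = √(0.0004313929 + 0.0002226064) = 0.02557.
z* for 95% confidence is 1.960, so the margin of error is 1.960 × 0.02557 = 0.05012.
Point estimate p̂₁ − p̂₂ = 0.3208 − 0.4004 = -0.0796.
-0.0796 ± 0.05012 → (-0.1297, -0.0295).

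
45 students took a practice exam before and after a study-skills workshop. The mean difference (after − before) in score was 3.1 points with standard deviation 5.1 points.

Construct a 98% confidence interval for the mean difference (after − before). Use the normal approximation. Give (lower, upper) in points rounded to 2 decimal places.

(1.33, 4.87)

This is a matched-pairs design, so SE = s_d/√n = 5.1/√45 = 0.7603.
Margin = 2.326 × 0.7603 = 1.7685; the interval is 3.1 ± 1.7685 = (1.33, 4.87).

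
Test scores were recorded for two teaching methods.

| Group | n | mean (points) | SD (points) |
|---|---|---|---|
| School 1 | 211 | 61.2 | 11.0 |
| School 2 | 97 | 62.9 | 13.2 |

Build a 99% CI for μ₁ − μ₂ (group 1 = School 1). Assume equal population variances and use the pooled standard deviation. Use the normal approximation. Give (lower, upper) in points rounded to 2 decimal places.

(-5.41, 2.01)

Pooled variance s_p² = [210·11.0² + 96·13.2²] / (211+97−2) = 137.7027, so s_p = 11.7347.
SE_diff = s_p·√(1/n₁ + 1/n₂) = 11.7347·√(1/211 + 1/97) = 1.4395.
z* = 2.576; margin = 2.576 × 1.4395 = 3.7082.
Difference = 61.2 − 62.9 = -1.7000.
-1.7000 ± 3.7082 → (-5.41, 2.01).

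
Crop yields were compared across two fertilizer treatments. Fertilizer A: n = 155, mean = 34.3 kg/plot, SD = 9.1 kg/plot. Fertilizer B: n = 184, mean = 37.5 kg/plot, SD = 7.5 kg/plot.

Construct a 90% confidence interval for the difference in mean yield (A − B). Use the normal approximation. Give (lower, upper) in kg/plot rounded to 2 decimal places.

(-4.71, -1.69)

Standard errors of each mean: 9.1/√155 = 0.7309 and 7.5/√184 = 0.5529.
SE(x̄₁ − x̄₂) = √(0.7309² + 0.5529²) = 0.9165 for independent samples with unequal variances.
With z* = 1.645, the margin is 1.645 × 0.9165 = 1.5076.
x̄₁ − x̄₂ = 34.3 − 37.5 = -3.2000; the interval is -3.2000 ± 1.5076 = (-4.71, -1.69).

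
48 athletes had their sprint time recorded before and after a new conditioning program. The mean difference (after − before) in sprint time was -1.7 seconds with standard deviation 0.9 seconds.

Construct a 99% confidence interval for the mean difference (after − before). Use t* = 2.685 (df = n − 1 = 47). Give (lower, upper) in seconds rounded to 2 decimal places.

(-2.05, -1.35)

Paired design: SE = s_d/√n = 0.9/√48 = 0.1299.
t* = 2.685; margin of error = 2.685 × 0.1299 = 0.3488.
-1.7 ± 0.3488 → (-2.05, -1.35).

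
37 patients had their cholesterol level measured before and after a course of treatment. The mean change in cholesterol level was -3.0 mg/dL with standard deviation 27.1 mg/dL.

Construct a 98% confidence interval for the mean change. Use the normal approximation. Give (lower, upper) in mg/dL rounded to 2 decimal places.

Paired design: SE = s_d/√n = 27.1/√37 = 4.4552.
z* = 2.326; margin of error = 2.326 × 4.4552 = 10.3628.
-3.0 ± 10.3628 → (-13.36, 7.36).

(-13.36, 7.36)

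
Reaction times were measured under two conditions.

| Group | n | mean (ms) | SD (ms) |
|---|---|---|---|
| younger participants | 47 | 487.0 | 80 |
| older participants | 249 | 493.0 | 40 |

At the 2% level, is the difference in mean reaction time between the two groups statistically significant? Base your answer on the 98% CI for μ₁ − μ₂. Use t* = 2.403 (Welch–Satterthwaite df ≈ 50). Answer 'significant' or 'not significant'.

SE₁ = s₁/√n₁ = 80/√47 = 11.6692; SE₂ = 40/√249 = 2.5349.
Independent samples, unequal variances: SE_diff = √(SE₁² + SE₂²) = √(136.17022864 + 6.42571801) = 11.9414.
t* = 2.403, so margin of error = 2.403 × 11.9414 = 28.6952.
Difference in means = 487.0 − 493.0 = -6.0000.
-6.0000 ± 28.6952 → (-34.6952, 22.6952).
The interval (-34.6952, 22.6952) contains 0, so the difference is not significant.

not significant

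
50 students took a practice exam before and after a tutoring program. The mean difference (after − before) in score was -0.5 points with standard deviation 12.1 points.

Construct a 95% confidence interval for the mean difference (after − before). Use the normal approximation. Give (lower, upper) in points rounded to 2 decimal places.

Paired design: SE = s_d/√n = 12.1/√50 = 1.7112.
z* = 1.960; margin of error = 1.960 × 1.7112 = 3.3540.
-0.5 ± 3.3540 → (-3.85, 2.85).

(-3.85, 2.85)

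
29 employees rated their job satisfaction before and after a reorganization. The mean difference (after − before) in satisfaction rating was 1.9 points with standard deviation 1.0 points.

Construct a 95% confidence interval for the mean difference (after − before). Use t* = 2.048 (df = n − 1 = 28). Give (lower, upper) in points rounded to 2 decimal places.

Paired design: SE = s_d/√n = 1.0/√29 = 0.1857.
t* = 2.048; margin of error = 2.048 × 0.1857 = 0.3803.
1.9 ± 0.3803 → (1.52, 2.28).

(1.52, 2.28)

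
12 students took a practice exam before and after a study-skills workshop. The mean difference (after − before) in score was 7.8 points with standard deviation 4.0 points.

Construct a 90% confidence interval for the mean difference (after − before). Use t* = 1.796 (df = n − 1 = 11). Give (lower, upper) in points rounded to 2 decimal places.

(5.73, 9.87)

This is a matched-pairs design, so SE = s_d/√n = 4.0/√12 = 1.1547.
Margin = 1.796 × 1.1547 = 2.0738; the interval is 7.8 ± 2.0738 = (5.73, 9.87).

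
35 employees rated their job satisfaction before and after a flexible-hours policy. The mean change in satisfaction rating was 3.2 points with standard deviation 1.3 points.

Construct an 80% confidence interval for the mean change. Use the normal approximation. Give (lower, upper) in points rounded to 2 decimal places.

(2.92, 3.48)

Paired design: SE = s_d/√n = 1.3/√35 = 0.2197.
z* = 1.282; margin of error = 1.282 × 0.2197 = 0.2817.
3.2 ± 0.2817 → (2.92, 3.48).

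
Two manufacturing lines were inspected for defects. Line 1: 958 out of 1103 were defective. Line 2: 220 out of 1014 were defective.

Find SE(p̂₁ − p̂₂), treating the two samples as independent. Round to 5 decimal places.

0.01646

p̂₁ = 958/1103 = 0.8685 and p̂₂ = 220/1014 = 0.2170.
SE₁ = √(p̂₁(1−p̂₁)/n₁) = √(0.8685·0.1315/1103) = 0.01018; SE₂ = √(0.2170·0.7830/1014) = 0.01294.
Independent samples: SE of the difference = √(SE₁² + SE₂²) = √(0.0001036324 + 0.0001674436) = 0.01646.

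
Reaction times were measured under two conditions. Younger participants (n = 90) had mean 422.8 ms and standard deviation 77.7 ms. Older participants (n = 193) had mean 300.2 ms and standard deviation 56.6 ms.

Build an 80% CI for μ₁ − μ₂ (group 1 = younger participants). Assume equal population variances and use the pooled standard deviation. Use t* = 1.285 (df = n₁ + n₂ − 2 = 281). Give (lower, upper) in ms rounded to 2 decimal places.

s_p = √[((n₁−1)s₁² + (n₂−1)s₂²)/(n₁+n₂−2)] = √[(89·77.7² + 192·56.6²)/281] = 64.0396.
SE = 64.0396·√(1/90 + 1/193) = 8.1741.
With t* = 1.285, margin = 1.285 × 8.1741 = 10.5037.
x̄₁ − x̄₂ = 422.8 − 300.2 = 122.6000; interval 122.6000 ± 10.5037 = (112.10, 133.10).

(112.10, 133.10)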